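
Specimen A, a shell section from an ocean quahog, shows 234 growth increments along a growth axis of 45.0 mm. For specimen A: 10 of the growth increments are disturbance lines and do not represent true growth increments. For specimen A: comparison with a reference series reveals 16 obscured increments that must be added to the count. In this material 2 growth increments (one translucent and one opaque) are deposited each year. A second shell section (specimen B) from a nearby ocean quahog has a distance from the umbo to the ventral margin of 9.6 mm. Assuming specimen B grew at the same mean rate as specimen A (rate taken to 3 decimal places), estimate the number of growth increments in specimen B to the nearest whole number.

51 growth increments

Specimen A: after corrections the count is 234 − 10 + 16 = 240 growth increments.
Specimen A: with 2 growth increments per year, 240 / 2 = 120 years.
A: Mean rate = 45.0 mm / 120 years ≈ 0.375 mm per year.
B spans 9.6 / 0.375 = 25.60 years; at 2 growth increments per year that is 25.60 × 2 ≈ 51 growth increments.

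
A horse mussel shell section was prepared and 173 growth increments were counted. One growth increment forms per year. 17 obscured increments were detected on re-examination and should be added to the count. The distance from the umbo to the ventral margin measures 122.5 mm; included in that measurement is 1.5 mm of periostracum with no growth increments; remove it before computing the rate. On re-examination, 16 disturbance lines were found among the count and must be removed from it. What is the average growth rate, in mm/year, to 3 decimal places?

Adjusted count: 173 − 16 + 17 = 174 growth increments.
Removing the 1.5 mm offcut leaves 122.5 − 1.5 = 121.0 mm.
Extension rate ≈ 121.0 / 174 = 0.695 mm/year.

0.695 mm/year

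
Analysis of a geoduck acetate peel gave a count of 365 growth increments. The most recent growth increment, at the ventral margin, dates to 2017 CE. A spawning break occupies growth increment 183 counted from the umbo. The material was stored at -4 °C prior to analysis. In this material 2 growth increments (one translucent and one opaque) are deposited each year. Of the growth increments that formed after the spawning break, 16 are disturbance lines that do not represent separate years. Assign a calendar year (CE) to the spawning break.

Between growth increment 183 and the ventral margin there are 365 − 183 = 182 growth increments.
182 − 16 false = 166 true growth increments after the spawning break.
With 2 growth increments per year, 166 / 2 = 83 years.
The growth increment at the ventral margin is 2017 CE, so the spawning break dates to 2017 − 83 = 1934 CE.

1934 CE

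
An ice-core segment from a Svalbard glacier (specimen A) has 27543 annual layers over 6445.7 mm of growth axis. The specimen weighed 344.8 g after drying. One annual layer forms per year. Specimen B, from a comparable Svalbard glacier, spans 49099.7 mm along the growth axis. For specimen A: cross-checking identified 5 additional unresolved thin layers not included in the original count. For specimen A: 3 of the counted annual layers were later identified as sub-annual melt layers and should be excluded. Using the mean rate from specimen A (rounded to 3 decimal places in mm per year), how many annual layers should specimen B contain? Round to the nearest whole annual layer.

Specimen A: correcting the raw count gives 27543 − 3 + 5 = 27545 true annual layers.
A: 6445.7 mm over 27545 years gives 6445.7 / 27545 ≈ 0.234 mm per year.
B spans 49099.7 / 0.234 = 209827.78 years ≈ 209828 annual layers.

209828 annual layers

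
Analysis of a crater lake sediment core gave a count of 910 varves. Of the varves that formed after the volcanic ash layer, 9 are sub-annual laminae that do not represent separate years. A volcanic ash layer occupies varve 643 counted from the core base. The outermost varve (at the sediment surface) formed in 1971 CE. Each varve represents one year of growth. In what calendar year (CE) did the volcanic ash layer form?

Between varve 643 and the sediment surface there are 910 − 643 = 267 varves.
267 − 9 false = 258 true varves after the volcanic ash layer.
1971 − 258 = 1713 CE.

1713 CE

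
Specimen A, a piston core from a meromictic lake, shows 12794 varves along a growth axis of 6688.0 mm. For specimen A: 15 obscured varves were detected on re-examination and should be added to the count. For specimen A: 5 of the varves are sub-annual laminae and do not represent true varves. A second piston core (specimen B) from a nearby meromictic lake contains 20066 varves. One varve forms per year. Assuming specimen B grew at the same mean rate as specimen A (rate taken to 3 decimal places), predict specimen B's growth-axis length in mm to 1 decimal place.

10474.5 mm

Specimen A: true varve count = 12794 − 5 + 15 = 12804.
A: Mean rate = 6688.0 mm / 12804 years ≈ 0.522 mm/year.
B's length ≈ 0.522 × 20066 = 10474.5 mm.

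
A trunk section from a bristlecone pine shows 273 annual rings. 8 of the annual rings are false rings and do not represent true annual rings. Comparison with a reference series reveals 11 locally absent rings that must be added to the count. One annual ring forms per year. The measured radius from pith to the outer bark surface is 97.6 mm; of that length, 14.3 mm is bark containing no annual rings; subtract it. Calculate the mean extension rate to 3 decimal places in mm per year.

0.302 mm per year

After corrections the count is 273 − 8 + 11 = 276 annual rings.
The growth record spans 97.6 − 14.3 = 83.3 mm.
83.3 mm over 276 years gives 83.3 / 276 ≈ 0.302 mm per year.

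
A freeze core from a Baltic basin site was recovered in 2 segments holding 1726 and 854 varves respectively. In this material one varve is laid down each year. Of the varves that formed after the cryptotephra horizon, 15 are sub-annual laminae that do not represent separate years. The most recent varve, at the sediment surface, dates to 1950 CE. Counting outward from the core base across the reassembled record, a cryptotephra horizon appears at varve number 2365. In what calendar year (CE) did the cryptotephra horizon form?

Total varves = 1726 + 854 = 2580.
2580 − 2365 = 215 varves lie beyond the cryptotephra horizon toward the sediment surface.
215 − 15 false = 200 true varves after the cryptotephra horizon.
1950 − 200 = 1750 CE.

1750 CE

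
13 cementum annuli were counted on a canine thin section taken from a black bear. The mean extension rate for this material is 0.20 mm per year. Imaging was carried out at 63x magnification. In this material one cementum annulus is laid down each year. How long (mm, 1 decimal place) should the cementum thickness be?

13 years of growth are recorded.
13 years at 0.20 mm/year gives 0.20 × 13 = 2.6 mm.

2.6 mm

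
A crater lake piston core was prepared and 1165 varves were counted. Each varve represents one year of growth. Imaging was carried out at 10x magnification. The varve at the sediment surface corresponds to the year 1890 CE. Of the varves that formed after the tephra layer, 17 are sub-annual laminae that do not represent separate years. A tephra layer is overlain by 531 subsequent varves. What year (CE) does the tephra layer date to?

1376 CE

531 varves formed after the tephra layer.
Excluding 17 false varves: 531 − 17 = 514.
Counting back 514 years from 1890 CE places the tephra layer in 1890 − 514 = 1376 CE.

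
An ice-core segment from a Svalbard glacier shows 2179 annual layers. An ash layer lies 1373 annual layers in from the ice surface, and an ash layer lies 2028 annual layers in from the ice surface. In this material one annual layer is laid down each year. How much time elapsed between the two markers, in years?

655 years

2028 − 1373 = 655 annual layers lie between the two events.
That is 655 years at one annual layer per year.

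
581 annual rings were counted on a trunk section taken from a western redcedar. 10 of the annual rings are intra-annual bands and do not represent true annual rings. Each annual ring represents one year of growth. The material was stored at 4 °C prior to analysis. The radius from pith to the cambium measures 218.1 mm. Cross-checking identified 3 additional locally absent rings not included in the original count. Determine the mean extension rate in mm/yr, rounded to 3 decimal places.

0.380 mm/yr

True annual ring count = 581 − 10 + 3 = 574.
Mean rate = 218.1 mm / 574 years ≈ 0.380 mm/yr.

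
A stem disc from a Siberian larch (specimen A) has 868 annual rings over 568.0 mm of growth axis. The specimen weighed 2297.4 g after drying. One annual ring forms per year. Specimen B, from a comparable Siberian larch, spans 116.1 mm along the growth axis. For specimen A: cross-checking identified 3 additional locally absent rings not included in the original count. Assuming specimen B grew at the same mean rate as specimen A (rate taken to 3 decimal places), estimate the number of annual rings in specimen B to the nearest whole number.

178 annual rings

Specimen A: adjusted count: 868 + 3 = 871 annual rings.
A: Mean rate = 568.0 mm / 871 years ≈ 0.652 mm per year.
Specimen B: 116.1 mm / 0.652 mm per year = 178.07 years ≈ 178 annual rings.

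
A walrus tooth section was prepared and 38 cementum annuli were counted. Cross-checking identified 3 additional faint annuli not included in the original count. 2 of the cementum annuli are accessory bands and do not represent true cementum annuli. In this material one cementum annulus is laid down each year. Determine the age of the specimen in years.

39 years

True cementum annulus count = 38 − 2 + 3 = 39.
One cementum annulus per year makes the duration 39 years.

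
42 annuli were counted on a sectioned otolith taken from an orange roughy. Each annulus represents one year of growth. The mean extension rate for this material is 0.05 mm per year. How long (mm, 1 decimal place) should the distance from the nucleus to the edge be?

The record spans 42 years at 0.05 mm per year.
42 years at 0.05 mm/year gives 0.05 × 42 = 2.1 mm.

2.1 mm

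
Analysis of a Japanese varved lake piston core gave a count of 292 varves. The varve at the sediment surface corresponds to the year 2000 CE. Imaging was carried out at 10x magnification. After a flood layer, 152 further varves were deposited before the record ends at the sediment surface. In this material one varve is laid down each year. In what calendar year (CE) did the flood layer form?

1848 CE

152 varves formed after the flood layer.
The varve at the sediment surface is 2000 CE, so the flood layer dates to 2000 − 152 = 1848 CE.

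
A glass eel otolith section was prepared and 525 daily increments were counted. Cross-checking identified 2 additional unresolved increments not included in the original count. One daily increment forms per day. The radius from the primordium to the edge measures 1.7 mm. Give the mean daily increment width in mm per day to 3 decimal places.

Adjusted count: 525 + 2 = 527 daily increments.
Extension rate ≈ 1.7 / 527 = 0.003 mm per day.

0.003 mm per day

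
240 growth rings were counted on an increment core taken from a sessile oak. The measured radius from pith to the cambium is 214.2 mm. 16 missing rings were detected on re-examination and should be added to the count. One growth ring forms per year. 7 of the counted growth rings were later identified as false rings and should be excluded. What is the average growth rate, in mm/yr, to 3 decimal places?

After corrections the count is 240 − 7 + 16 = 249 growth rings.
214.2 mm over 249 years gives 214.2 / 249 ≈ 0.860 mm/yr.

0.860 mm/yr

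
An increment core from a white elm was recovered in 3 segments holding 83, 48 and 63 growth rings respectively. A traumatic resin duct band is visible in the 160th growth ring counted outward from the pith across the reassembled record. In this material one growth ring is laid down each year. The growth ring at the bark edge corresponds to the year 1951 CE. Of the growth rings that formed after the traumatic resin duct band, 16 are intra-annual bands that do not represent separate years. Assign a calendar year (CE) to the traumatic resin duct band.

1933 CE

Total growth rings = 83 + 48 + 63 = 194.
The traumatic resin duct band sits at growth ring 160 from the pith, so 194 − 160 = 34 growth rings formed after it.
34 − 16 false = 18 true growth rings after the traumatic resin duct band.
1951 − 18 = 1933 CE.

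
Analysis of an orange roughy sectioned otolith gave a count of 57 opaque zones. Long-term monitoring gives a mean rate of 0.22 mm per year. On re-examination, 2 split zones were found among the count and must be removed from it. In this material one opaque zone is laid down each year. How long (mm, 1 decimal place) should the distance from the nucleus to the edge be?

Adjusted count: 57 − 2 = 55 opaque zones.
Predicted length = 0.22 mm/year × 55 years = 12.1 mm.

12.1 mm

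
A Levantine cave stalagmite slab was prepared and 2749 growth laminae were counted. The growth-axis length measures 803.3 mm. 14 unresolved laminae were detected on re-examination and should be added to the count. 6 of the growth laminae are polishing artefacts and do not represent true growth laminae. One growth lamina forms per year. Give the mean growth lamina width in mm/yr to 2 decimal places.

After corrections the count is 2749 − 6 + 14 = 2757 growth laminae.
Mean rate = 803.3 mm / 2757 years ≈ 0.29 mm/yr.

0.29 mm/yr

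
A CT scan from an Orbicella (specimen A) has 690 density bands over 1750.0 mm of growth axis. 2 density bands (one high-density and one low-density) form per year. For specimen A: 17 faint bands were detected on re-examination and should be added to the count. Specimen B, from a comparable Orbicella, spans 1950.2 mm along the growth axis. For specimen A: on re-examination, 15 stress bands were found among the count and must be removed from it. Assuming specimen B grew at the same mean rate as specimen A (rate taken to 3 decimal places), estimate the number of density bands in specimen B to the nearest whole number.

Specimen A: correcting the raw count gives 690 − 15 + 17 = 692 true density bands.
Specimen A: 692 density bands at 2 per year is 692 / 2 = 346 years.
A: Extension rate ≈ 1750.0 / 346 = 5.058 mm/year.
For B, 1950.2 / 5.058 = 385.57 years; at 2 density bands per year that is 385.57 × 2 ≈ 771 density bands.

771 density bands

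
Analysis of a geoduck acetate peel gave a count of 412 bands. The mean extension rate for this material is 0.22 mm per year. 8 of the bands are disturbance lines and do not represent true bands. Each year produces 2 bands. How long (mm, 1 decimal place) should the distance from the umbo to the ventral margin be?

True band count = 412 − 8 = 404.
Dividing by 2 bands per year: 404 / 2 = 202 years.
Predicted length = 0.22 mm/year × 202 years = 44.4 mm.

44.4 mm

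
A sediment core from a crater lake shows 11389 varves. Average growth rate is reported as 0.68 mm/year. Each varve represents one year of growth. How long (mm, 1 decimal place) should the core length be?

7744.5 mm

The record spans 11389 years at 0.68 mm per year.
Predicted length = 0.68 mm/year × 11389 years = 7744.5 mm.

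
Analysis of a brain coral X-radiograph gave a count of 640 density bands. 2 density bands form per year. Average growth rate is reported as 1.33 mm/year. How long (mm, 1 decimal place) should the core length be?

425.6 mm

640 density bands at 2 per year is 640 / 2 = 320 years.
Length ≈ 1.33 × 320 = 425.6 mm.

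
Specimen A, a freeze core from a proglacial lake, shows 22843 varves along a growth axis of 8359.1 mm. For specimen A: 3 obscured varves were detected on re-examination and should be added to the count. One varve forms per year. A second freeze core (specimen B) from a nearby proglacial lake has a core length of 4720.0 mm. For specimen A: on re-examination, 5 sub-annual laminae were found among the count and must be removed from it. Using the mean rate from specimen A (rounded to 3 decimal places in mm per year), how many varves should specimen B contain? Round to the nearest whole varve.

Specimen A: after corrections the count is 22843 − 5 + 3 = 22841 varves.
A: Extension rate ≈ 8359.1 / 22841 = 0.366 mm/year.
Specimen B: 4720.0 mm / 0.366 mm per year = 12896.17 years ≈ 12896 varves.

12896 varves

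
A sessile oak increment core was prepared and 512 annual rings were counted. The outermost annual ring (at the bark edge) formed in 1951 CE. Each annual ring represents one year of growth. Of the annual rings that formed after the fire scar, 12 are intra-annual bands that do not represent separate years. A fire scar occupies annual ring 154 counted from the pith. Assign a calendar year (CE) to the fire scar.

Between annual ring 154 and the bark edge there are 512 − 154 = 358 annual rings.
Excluding 12 false annual rings: 358 − 12 = 346.
The annual ring at the bark edge is 1951 CE, so the fire scar dates to 1951 − 346 = 1605 CE.

1605 CE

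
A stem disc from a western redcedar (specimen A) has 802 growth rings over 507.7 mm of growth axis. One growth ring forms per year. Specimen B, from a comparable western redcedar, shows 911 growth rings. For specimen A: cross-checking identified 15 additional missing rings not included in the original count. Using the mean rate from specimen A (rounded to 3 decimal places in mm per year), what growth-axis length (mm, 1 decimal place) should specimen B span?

Specimen A: true growth ring count = 802 + 15 = 817.
A: Mean rate = 507.7 mm / 817 years ≈ 0.621 mm/yr.
B's length ≈ 0.621 × 911 = 565.7 mm.

565.7 mm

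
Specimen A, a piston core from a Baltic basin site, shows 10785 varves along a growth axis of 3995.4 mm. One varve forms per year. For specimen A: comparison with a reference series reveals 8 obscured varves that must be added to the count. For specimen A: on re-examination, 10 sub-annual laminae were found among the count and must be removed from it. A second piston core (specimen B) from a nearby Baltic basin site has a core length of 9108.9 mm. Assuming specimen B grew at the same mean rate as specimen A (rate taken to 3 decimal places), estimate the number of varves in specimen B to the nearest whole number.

24552 varves

Specimen A: after corrections the count is 10785 − 10 + 8 = 10783 varves.
A: Mean rate = 3995.4 mm / 10783 years ≈ 0.371 mm/year.
Specimen B: 9108.9 mm / 0.371 mm per year = 24552.29 years ≈ 24552 varves.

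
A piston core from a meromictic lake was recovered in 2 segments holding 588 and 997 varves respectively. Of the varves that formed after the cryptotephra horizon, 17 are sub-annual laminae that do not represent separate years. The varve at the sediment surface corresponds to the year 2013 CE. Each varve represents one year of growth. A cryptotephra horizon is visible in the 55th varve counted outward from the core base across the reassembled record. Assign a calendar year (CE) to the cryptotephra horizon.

500 CE

Total varves = 588 + 997 = 1585.
1585 − 55 = 1530 varves lie beyond the cryptotephra horizon toward the sediment surface.
1530 − 17 false = 1513 true varves after the cryptotephra horizon.
The varve at the sediment surface is 2013 CE, so the cryptotephra horizon dates to 2013 − 1513 = 500 CE.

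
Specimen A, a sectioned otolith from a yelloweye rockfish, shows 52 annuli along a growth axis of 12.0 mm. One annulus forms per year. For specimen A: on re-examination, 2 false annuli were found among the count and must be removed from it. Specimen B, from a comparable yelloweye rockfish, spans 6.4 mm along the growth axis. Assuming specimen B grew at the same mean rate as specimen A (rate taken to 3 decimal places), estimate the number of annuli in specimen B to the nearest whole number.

Specimen A: adjusted count: 52 − 2 = 50 annuli.
A: Extension rate ≈ 12.0 / 50 = 0.240 mm per year.
Specimen B: 6.4 mm / 0.240 mm per year = 26.67 years ≈ 27 annuli.

27 annuli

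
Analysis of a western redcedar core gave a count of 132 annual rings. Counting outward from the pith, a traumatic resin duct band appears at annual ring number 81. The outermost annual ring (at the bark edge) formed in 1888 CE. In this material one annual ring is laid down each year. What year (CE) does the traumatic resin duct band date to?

1837 CE

132 − 81 = 51 annual rings lie beyond the traumatic resin duct band toward the bark edge.
Counting back 51 years from 1888 CE places the traumatic resin duct band in 1888 − 51 = 1837 CE.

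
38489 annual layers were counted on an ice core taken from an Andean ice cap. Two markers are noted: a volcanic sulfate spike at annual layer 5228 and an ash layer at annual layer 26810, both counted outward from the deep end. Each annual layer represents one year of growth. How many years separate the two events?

26810 − 5228 = 21582 annual layers lie between the two events.
One annual layer per year makes the interval 21582 years.

21582 years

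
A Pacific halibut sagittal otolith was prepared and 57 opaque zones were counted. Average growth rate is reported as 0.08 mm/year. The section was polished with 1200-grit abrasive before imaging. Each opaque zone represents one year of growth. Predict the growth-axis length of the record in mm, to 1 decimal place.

4.6 mm

The record spans 57 years at 0.08 mm per year.
Length ≈ 0.08 × 57 = 4.6 mm.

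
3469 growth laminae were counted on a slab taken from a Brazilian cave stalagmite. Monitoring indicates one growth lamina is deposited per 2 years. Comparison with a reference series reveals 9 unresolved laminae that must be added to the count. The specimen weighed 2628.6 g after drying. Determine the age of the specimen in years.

True growth lamina count = 3469 + 9 = 3478.
Multiplying by 2 years per growth lamina: 3478 × 2 = 6956 years.

6956 yr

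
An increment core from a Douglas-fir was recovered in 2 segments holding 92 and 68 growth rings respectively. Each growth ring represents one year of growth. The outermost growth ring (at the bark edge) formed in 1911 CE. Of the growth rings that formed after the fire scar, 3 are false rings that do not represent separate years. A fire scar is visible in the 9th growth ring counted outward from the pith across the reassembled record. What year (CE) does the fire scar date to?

1763 CE

Total growth rings = 92 + 68 = 160.
160 − 9 = 151 growth rings lie beyond the fire scar toward the bark edge.
Excluding 3 false growth rings: 151 − 3 = 148.
Counting back 148 years from 1911 CE places the fire scar in 1911 − 148 = 1763 CE.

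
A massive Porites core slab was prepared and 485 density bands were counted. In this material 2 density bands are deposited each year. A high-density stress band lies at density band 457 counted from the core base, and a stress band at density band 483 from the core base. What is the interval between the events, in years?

The two markers are separated by 483 − 457 = 26 density bands.
26 density bands at 2 per year is 26 / 2 = 13 years.

13 years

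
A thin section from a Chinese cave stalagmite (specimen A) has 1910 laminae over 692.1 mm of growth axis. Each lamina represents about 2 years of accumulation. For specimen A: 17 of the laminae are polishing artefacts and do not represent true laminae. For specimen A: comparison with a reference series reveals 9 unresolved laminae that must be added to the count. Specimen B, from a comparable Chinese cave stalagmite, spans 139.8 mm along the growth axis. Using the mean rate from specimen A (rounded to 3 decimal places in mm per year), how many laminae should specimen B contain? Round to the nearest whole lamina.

384 laminae

Specimen A: adjusted count: 1910 − 17 + 9 = 1902 laminae.
Specimen A: at 2 years per lamina, 1902 × 2 = 3804 years.
A: Extension rate ≈ 692.1 / 3804 = 0.182 mm/year.
For B, 139.8 / 0.182 = 768.13 years; at 2 years per lamina that is 768.13 / 2 ≈ 384 laminae.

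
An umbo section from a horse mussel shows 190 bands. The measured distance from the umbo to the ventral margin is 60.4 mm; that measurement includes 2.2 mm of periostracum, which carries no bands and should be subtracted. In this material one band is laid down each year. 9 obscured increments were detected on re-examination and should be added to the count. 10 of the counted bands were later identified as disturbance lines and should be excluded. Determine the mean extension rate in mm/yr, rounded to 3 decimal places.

True band count = 190 − 10 + 9 = 189.
Net length = 60.4 − 2.2 = 58.2 mm.
58.2 mm over 189 years gives 58.2 / 189 ≈ 0.308 mm/yr.

0.308 mm/yr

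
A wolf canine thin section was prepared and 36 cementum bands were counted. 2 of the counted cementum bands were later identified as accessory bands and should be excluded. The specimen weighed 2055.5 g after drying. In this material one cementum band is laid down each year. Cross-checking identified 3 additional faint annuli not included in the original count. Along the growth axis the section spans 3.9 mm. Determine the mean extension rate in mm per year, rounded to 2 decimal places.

After corrections the count is 36 − 2 + 3 = 37 cementum bands.
3.9 mm over 37 years gives 3.9 / 37 ≈ 0.11 mm per year.

0.11 mm per year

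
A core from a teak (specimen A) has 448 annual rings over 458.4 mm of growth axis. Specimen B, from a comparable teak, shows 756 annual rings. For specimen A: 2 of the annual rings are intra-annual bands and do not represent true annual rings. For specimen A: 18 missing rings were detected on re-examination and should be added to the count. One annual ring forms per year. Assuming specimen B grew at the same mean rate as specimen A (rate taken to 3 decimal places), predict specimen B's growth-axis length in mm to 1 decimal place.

746.9 mm

Specimen A: adjusted count: 448 − 2 + 18 = 464 annual rings.
A: Mean rate = 458.4 mm / 464 years ≈ 0.988 mm/year.
For B, 0.988 mm/year × 756 years = 746.9 mm.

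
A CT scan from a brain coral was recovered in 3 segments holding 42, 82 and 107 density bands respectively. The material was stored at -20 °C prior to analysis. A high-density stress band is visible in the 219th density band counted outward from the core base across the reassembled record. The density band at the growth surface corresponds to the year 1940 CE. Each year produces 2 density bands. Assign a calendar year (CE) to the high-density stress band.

1934 CE

Total density bands = 42 + 82 + 107 = 231.
The high-density stress band sits at density band 219 from the core base, so 231 − 219 = 12 density bands formed after it.
12 density bands at 2 per year is 12 / 2 = 6 years.
The density band at the growth surface is 1940 CE, so the high-density stress band dates to 1940 − 6 = 1934 CE.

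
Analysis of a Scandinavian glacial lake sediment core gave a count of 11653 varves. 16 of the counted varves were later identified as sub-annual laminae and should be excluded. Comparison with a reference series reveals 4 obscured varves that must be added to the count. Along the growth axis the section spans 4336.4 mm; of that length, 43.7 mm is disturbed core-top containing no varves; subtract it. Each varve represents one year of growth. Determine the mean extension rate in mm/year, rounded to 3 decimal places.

0.369 mm/year

Correcting the raw count gives 11653 − 16 + 4 = 11641 true varves.
Net length = 4336.4 − 43.7 = 4292.7 mm.
Extension rate ≈ 4292.7 / 11641 = 0.369 mm/year.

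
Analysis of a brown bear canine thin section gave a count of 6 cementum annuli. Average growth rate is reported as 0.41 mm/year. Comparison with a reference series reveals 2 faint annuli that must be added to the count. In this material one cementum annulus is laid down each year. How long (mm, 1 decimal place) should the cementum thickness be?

After corrections the count is 6 + 2 = 8 cementum annuli.
Length ≈ 0.41 × 8 = 3.3 mm.

3.3 mm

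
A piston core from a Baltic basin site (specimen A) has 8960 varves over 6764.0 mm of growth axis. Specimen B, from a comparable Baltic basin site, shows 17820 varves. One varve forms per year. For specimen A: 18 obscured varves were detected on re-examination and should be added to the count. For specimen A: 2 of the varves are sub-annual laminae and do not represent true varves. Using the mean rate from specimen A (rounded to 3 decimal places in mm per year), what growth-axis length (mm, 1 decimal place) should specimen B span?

Specimen A: adjusted count: 8960 − 2 + 18 = 8976 varves.
A: 6764.0 mm over 8976 years gives 6764.0 / 8976 ≈ 0.754 mm/year.
B's length ≈ 0.754 × 17820 = 13436.3 mm.

13436.3 mm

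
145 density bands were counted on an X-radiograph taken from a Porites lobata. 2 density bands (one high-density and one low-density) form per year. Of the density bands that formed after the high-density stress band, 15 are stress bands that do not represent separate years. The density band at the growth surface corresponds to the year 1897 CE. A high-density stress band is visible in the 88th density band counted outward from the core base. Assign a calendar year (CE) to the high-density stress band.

145 − 88 = 57 density bands lie beyond the high-density stress band toward the growth surface.
Excluding 15 false density bands: 57 − 15 = 42.
42 density bands at 2 per year is 42 / 2 = 21 years.
Counting back 21 years from 1897 CE places the high-density stress band in 1897 − 21 = 1876 CE.

1876 CE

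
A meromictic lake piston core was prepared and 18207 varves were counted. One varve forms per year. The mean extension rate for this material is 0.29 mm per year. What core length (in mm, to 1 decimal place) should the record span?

5280.0 mm

18207 years of growth are recorded.
18207 years at 0.29 mm/year gives 0.29 × 18207 = 5280.0 mm.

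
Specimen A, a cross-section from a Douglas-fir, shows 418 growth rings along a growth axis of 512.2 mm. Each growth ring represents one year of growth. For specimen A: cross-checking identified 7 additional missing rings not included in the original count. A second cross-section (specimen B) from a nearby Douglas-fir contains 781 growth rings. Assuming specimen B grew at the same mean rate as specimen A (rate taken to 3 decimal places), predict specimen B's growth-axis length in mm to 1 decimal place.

Specimen A: correcting the raw count gives 418 + 7 = 425 true growth rings.
A: Extension rate ≈ 512.2 / 425 = 1.205 mm/yr.
Length of B = 1.205 × 781 = 941.1 mm.

941.1 mm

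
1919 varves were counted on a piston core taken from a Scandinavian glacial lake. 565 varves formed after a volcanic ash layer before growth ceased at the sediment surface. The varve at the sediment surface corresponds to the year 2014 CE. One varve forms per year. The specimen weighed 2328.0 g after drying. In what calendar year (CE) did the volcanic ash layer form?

565 varves post-date the volcanic ash layer.
Counting back 565 years from 2014 CE places the volcanic ash layer in 2014 − 565 = 1449 CE.

1449 CE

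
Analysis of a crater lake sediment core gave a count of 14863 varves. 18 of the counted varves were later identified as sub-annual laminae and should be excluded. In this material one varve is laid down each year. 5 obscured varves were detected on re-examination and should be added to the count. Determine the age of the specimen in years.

Correcting the raw count gives 14863 − 18 + 5 = 14850 true varves.
One varve per year makes the duration 14850 years.

14850 years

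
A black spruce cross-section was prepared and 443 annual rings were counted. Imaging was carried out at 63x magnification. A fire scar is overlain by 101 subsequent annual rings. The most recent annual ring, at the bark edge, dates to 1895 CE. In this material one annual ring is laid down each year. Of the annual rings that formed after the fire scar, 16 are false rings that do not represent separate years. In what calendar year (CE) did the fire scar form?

There are 101 annual rings younger than the fire scar.
Excluding 16 false annual rings: 101 − 16 = 85.
1895 − 85 = 1810 CE.

1810 CE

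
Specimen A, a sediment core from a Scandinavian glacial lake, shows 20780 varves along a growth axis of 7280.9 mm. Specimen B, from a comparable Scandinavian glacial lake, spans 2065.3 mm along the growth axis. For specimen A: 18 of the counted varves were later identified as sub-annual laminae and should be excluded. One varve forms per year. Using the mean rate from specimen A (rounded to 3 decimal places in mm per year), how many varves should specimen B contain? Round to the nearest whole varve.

5884 varves

Specimen A: after corrections the count is 20780 − 18 = 20762 varves.
A: Mean rate = 7280.9 mm / 20762 years ≈ 0.351 mm/yr.
For B, 2065.3 / 0.351 = 5884.05 years ≈ 5884 varves.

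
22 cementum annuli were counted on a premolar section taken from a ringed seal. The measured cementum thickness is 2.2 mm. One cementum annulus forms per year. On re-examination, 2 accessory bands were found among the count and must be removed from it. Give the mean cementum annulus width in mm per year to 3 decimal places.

True cementum annulus count = 22 − 2 = 20.
Extension rate ≈ 2.2 / 20 = 0.110 mm per year.

0.110 mm per year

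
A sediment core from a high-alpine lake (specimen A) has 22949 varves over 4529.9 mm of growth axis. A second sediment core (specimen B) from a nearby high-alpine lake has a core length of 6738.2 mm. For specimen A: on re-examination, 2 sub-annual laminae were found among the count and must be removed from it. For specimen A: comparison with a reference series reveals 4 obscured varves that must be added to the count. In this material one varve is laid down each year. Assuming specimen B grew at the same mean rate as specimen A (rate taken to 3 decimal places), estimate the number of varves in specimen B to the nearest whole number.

Specimen A: true varve count = 22949 − 2 + 4 = 22951.
A: Mean rate = 4529.9 mm / 22951 years ≈ 0.197 mm/year.
Specimen B: 6738.2 mm / 0.197 mm per year = 34204.06 years ≈ 34204 varves.

34204 varves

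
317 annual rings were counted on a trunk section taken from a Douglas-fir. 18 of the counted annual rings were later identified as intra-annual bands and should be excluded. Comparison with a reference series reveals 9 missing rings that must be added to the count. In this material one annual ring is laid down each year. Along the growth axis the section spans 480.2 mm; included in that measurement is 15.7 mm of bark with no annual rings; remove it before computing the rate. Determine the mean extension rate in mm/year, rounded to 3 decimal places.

Correcting the raw count gives 317 − 18 + 9 = 308 true annual rings.
Removing the 15.7 mm offcut leaves 480.2 − 15.7 = 464.5 mm.
Mean rate = 464.5 mm / 308 years ≈ 1.508 mm/year.

1.508 mm/year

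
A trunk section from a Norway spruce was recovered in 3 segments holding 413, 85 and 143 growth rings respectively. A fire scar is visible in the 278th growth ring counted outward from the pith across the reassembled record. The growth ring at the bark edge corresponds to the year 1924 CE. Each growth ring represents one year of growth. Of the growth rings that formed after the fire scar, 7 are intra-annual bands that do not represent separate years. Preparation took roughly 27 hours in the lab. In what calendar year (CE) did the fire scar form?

Total growth rings = 413 + 85 + 143 = 641.
Between growth ring 278 and the bark edge there are 641 − 278 = 363 growth rings.
Excluding 7 false growth rings: 363 − 7 = 356.
Counting back 356 years from 1924 CE places the fire scar in 1924 − 356 = 1568 CE.

1568 CE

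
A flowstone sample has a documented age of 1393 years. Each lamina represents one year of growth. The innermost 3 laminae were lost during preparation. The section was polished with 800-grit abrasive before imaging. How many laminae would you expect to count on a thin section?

One lamina per year gives 1393 laminae over 1393 years.
Less the 3 uncaptured laminae: 1393 − 3 = 1390.

1390 laminae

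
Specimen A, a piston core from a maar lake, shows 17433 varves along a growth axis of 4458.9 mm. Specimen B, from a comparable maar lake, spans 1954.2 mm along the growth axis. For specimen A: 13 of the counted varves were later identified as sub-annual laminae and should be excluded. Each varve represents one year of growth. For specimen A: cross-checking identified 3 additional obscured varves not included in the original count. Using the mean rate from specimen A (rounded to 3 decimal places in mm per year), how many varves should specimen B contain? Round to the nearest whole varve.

Specimen A: true varve count = 17433 − 13 + 3 = 17423.
A: 4458.9 mm over 17423 years gives 4458.9 / 17423 ≈ 0.256 mm per year.
For B, 1954.2 / 0.256 = 7633.59 years ≈ 7634 varves.

7634 varves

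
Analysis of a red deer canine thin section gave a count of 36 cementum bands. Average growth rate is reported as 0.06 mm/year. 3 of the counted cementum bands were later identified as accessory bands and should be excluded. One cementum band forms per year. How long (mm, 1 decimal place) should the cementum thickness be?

2.0 mm

Correcting the raw count gives 36 − 3 = 33 true cementum bands.
Predicted length = 0.06 mm/year × 33 years = 2.0 mm.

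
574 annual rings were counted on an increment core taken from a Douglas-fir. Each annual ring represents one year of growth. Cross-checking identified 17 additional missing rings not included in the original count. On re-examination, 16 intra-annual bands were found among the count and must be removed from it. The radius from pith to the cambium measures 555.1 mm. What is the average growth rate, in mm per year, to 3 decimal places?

Adjusted count: 574 − 16 + 17 = 575 annual rings.
555.1 mm over 575 years gives 555.1 / 575 ≈ 0.965 mm per year.

0.965 mm per year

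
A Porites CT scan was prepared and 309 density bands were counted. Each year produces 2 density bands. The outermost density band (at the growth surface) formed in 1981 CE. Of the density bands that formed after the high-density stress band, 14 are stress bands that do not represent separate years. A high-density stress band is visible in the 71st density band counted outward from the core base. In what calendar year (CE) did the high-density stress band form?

1869 CE

309 − 71 = 238 density bands lie beyond the high-density stress band toward the growth surface.
Excluding 14 false density bands: 238 − 14 = 224.
224 density bands at 2 per year is 224 / 2 = 112 years.
1981 − 112 = 1869 CE.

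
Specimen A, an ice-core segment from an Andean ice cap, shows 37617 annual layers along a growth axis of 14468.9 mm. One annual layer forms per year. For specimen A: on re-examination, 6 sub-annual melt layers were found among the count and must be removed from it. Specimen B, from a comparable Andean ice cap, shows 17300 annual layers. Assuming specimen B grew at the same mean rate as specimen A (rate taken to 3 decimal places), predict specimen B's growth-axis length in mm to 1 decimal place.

Specimen A: adjusted count: 37617 − 6 = 37611 annual layers.
A: Extension rate ≈ 14468.9 / 37611 = 0.385 mm/yr.
Length of B = 0.385 × 17300 = 6660.5 mm.

6660.5 mm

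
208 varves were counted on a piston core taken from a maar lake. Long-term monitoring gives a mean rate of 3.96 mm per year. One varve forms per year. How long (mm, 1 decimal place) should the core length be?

823.7 mm

The record spans 208 years at 3.96 mm per year.
Length ≈ 3.96 × 208 = 823.7 mm.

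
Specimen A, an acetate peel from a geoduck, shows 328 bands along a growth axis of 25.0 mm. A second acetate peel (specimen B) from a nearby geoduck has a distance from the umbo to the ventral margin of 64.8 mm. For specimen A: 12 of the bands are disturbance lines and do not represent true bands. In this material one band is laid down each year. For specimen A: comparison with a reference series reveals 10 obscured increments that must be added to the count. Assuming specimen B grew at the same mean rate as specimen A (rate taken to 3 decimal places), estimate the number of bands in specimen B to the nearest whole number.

Specimen A: adjusted count: 328 − 12 + 10 = 326 bands.
A: Extension rate ≈ 25.0 / 326 = 0.077 mm/year.
B spans 64.8 / 0.077 = 841.56 years ≈ 842 bands.

842 bands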